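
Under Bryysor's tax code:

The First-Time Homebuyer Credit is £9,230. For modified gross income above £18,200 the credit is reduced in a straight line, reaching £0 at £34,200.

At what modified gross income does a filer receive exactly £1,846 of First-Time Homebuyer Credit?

£31,000

£1,846 is 1,846/9,230 of the full £9,230, so 7,384/9,230 of the £16,000 range has been used: income = £18,200 + £16,000 × 7,384/9,230 = £31,000.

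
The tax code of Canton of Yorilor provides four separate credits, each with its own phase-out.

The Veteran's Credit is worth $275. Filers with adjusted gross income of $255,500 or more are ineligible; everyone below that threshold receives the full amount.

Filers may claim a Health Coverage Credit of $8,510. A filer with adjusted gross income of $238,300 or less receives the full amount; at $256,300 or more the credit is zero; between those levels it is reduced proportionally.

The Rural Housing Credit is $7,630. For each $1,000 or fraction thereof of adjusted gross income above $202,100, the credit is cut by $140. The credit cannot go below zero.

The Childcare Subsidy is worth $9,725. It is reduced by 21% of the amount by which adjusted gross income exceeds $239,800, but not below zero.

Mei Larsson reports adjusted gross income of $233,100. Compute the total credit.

$21,800

Veteran's Credit: $233,100 is below the $255,500 cutoff, so the full $275 applies.
Health Coverage Credit: $233,100 is at or below the $238,300 threshold, so the full $8,510 applies.
Rural Housing Credit: income exceeds $202,100 by $31,000, which is 31 full-or-partial $1,000 increments; reduction = 31 × $140 = $4,340, leaving $3,290.
Childcare Subsidy: $233,100 is at or below the $239,800 threshold, so the full $9,725 applies.
Total: $275 + $8,510 + $3,290 + $9,725 = $21,800.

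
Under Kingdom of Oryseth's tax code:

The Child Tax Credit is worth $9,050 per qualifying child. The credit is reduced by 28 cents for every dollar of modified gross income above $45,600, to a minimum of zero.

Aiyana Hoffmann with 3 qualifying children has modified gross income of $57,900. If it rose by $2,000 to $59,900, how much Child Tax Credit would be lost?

$560

At $57,900 — base = 3 × $9,050 = $27,150. 28% of the $12,300 excess over $45,600 is $3,444; credit = $27,150 − $3,444 = $23,706.
At $59,900 — base = 3 × $9,050 = $27,150. 28% of the $14,300 excess over $45,600 is $4,004; credit = $27,150 − $4,004 = $23,146.
Lost: $23,706 − $23,146 = $560.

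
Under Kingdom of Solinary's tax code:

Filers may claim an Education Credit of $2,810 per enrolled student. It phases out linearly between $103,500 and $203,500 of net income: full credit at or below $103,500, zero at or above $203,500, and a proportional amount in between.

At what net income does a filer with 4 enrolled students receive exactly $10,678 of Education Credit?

$108,500

Full credit = 4 × $2,810 = $11,240.
$10,678 is 10,678/11,240 of the full $11,240, so 562/11,240 of the $100,000 range has been used: income = $103,500 + $100,000 × 562/11,240 = $108,500.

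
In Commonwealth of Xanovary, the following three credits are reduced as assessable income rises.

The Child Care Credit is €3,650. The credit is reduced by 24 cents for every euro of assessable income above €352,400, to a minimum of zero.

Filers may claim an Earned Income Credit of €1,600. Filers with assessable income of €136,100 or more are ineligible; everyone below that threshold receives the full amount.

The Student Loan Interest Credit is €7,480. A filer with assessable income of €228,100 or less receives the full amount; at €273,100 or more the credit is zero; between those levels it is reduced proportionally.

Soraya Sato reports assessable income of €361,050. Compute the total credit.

€1,574

Child Care Credit: 24% of the €8,650 excess over €352,400 is €2,076; credit = €3,650 − €2,076 = €1,574.
Earned Income Credit: €361,050 meets or exceeds the €136,100 cutoff, so the credit is €0.
Student Loan Interest Credit: €361,050 is at or above €273,100, so the credit is €0.
Total: €1,574 + €0 + €0 = €1,574.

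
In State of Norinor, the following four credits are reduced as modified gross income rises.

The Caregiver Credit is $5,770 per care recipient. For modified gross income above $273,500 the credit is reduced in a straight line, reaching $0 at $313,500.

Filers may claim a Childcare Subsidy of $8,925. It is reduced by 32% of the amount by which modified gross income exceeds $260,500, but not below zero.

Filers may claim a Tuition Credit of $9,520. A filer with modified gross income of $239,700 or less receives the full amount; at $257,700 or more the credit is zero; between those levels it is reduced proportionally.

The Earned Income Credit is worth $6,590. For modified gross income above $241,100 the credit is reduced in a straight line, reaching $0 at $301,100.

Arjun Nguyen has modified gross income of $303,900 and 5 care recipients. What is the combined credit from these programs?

Caregiver Credit: base = 5 × $5,770 = $28,850. $303,900 is $30,400 into a $40,000 phase-out range, leaving 9,600/40,000 of the credit: $28,850 × 9,600/40,000 = $6,924.
Childcare Subsidy: 32% of the $43,400 excess over $260,500 is $13,888 ≥ base, so the credit is $0.
Tuition Credit: $303,900 is at or above $257,700, so the credit is $0.
Earned Income Credit: $303,900 is at or above $301,100, so the credit is $0.
Total: $6,924 + $0 + $0 + $0 = $6,924.

$6,924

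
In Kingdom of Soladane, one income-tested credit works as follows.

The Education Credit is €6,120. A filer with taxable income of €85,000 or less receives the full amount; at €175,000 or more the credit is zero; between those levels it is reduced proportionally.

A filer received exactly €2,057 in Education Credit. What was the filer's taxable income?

€2,057 is 2,057/6,120 of the full €6,120, so 4,063/6,120 of the €90,000 range has been used: income = €85,000 + €90,000 × 4,063/6,120 = €144,750.

€144,750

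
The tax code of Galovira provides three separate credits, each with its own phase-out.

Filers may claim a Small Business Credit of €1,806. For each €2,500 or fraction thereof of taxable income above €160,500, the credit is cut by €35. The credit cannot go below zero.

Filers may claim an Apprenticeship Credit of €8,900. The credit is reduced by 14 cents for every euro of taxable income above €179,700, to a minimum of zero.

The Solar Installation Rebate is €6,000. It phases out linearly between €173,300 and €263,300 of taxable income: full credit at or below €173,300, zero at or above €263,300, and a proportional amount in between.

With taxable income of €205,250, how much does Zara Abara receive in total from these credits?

Small Business Credit: income exceeds €160,500 by €44,750, which is 18 full-or-partial €2,500 increments; reduction = 18 × €35 = €630, leaving €1,176.
Apprenticeship Credit: 14% of the €25,550 excess over €179,700 is €3,577; credit = €8,900 − €3,577 = €5,323.
Solar Installation Rebate: €205,250 is €31,950 into a €90,000 phase-out range, leaving 58,050/90,000 of the credit: €6,000 × 58,050/90,000 = €3,870.
Total: €1,176 + €5,323 + €3,870 = €10,369.

€10,369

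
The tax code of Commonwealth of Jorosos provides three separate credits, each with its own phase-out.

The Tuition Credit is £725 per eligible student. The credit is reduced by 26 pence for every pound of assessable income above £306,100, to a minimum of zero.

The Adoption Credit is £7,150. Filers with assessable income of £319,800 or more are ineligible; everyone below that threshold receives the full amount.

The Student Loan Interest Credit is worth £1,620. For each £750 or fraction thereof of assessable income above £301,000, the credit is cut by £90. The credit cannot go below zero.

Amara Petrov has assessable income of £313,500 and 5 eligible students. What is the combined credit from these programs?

£8,941

Tuition Credit: base = 5 × £725 = £3,625. 26% of the £7,400 excess over £306,100 is £1,924; credit = £3,625 − £1,924 = £1,701.
Adoption Credit: £313,500 is below the £319,800 cutoff, so the full £7,150 applies.
Student Loan Interest Credit: income exceeds £301,000 by £12,500, which is 17 full-or-partial £750 increments; reduction = 17 × £90 = £1,530, leaving £90.
Total: £1,701 + £7,150 + £90 = £8,941.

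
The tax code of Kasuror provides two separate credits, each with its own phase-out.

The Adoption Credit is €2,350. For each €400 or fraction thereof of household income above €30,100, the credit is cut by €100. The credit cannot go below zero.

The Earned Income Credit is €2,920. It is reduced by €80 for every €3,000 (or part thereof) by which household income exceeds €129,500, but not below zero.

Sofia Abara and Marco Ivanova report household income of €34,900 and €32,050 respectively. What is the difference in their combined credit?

Sofia (€34,900): Adoption Credit: income exceeds €30,100 by €4,800, which is 12 full-or-partial €400 increments; reduction = 12 × €100 = €1,200, leaving €1,150. Earned Income Credit: €34,900 is at or below the €129,500 threshold, so the full €2,920 applies. total €1,150 + €2,920 = €4,070
Marco (€32,050): Adoption Credit: income exceeds €30,100 by €1,950, which is 5 full-or-partial €400 increments; reduction = 5 × €100 = €500, leaving €1,850. Earned Income Credit: €32,050 is at or below the €129,500 threshold, so the full €2,920 applies. total €1,850 + €2,920 = €4,770
Difference: |€4,070 − €4,770| = €700.

€700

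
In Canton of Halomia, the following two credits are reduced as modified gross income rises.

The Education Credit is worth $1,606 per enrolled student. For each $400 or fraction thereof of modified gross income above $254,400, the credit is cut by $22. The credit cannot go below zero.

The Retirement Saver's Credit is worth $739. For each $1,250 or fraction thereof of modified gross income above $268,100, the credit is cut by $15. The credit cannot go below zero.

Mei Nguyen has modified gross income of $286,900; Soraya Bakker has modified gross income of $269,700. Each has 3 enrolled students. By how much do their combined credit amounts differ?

$1,156

Mei ($286,900): Education Credit: base = 3 × $1,606 = $4,818. income exceeds $254,400 by $32,500, which is 82 full-or-partial $400 increments; reduction = 82 × $22 = $1,804, leaving $3,014. Retirement Saver's Credit: income exceeds $268,100 by $18,800, which is 16 full-or-partial $1,250 increments; reduction = 16 × $15 = $240, leaving $499. total $3,014 + $499 = $3,513
Soraya ($269,700): Education Credit: base = 3 × $1,606 = $4,818. income exceeds $254,400 by $15,300, which is 39 full-or-partial $400 increments; reduction = 39 × $22 = $858, leaving $3,960. Retirement Saver's Credit: income exceeds $268,100 by $1,600, which is 2 full-or-partial $1,250 increments; reduction = 2 × $15 = $30, leaving $709. total $3,960 + $709 = $4,669
Difference: |$3,513 − $4,669| = $1,156.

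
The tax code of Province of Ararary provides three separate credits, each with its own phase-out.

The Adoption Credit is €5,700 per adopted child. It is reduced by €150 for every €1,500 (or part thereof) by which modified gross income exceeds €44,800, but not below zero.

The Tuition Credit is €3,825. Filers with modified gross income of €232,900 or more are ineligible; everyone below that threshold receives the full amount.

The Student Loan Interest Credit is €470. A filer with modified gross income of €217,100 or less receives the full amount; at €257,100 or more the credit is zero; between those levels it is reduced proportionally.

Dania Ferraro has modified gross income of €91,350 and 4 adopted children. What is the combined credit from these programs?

€22,295

Adoption Credit: base = 4 × €5,700 = €22,800. income exceeds €44,800 by €46,550, which is 32 full-or-partial €1,500 increments; reduction = 32 × €150 = €4,800, leaving €18,000.
Tuition Credit: €91,350 is below the €232,900 cutoff, so the full €3,825 applies.
Student Loan Interest Credit: €91,350 is at or below the €217,100 threshold, so the full €470 applies.
Total: €18,000 + €3,825 + €470 = €22,295.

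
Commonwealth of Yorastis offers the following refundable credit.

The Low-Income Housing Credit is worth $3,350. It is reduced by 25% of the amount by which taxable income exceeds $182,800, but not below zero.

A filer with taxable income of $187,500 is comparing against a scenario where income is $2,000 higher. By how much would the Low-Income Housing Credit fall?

$500

At $187,500 — 25% of the $4,700 excess over $182,800 is $1,175; credit = $3,350 − $1,175 = $2,175.
At $189,500 — 25% of the $6,700 excess over $182,800 is $1,675; credit = $3,350 − $1,675 = $1,675.
Lost: $2,175 − $1,675 = $500.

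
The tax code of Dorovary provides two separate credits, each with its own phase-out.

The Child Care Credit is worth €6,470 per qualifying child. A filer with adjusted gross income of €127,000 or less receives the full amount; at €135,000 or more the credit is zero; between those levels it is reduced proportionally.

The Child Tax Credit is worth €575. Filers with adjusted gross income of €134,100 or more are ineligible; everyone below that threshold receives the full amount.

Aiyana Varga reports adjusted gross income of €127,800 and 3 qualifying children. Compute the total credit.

Child Care Credit: base = 3 × €6,470 = €19,410. €127,800 is €800 into a €8,000 phase-out range, leaving 7,200/8,000 of the credit: €19,410 × 7,200/8,000 = €17,469.
Child Tax Credit: €127,800 is below the €134,100 cutoff, so the full €575 applies.
Total: €17,469 + €575 = €18,044.

€18,044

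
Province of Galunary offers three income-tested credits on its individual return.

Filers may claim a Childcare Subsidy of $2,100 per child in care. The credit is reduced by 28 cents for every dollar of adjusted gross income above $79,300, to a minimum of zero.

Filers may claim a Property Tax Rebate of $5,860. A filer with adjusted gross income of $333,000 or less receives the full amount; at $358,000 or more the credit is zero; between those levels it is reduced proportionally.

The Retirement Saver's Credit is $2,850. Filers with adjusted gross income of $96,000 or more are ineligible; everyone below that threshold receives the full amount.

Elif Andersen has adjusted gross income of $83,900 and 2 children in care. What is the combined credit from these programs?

$11,622

Childcare Subsidy: base = 2 × $2,100 = $4,200. 28% of the $4,600 excess over $79,300 is $1,288; credit = $4,200 − $1,288 = $2,912.
Property Tax Rebate: $83,900 is at or below the $333,000 threshold, so the full $5,860 applies.
Retirement Saver's Credit: $83,900 is below the $96,000 cutoff, so the full $2,850 applies.
Total: $2,912 + $5,860 + $2,850 = $11,622.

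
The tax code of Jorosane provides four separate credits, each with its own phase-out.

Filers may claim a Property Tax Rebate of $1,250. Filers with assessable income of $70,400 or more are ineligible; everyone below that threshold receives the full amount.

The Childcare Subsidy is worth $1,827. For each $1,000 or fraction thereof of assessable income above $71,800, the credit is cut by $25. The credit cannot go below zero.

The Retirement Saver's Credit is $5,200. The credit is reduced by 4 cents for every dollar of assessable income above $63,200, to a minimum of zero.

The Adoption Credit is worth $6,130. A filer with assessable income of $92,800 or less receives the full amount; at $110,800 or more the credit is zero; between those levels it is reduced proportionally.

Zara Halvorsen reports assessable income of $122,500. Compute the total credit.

Property Tax Rebate: $122,500 meets or exceeds the $70,400 cutoff, so the credit is $0.
Childcare Subsidy: income exceeds $71,800 by $50,700, which is 51 full-or-partial $1,000 increments; reduction = 51 × $25 = $1,275, leaving $552.
Retirement Saver's Credit: 4% of the $59,300 excess over $63,200 is $2,372; credit = $5,200 − $2,372 = $2,828.
Adoption Credit: $122,500 is at or above $110,800, so the credit is $0.
Total: $0 + $552 + $2,828 + $0 = $3,380.

$3,380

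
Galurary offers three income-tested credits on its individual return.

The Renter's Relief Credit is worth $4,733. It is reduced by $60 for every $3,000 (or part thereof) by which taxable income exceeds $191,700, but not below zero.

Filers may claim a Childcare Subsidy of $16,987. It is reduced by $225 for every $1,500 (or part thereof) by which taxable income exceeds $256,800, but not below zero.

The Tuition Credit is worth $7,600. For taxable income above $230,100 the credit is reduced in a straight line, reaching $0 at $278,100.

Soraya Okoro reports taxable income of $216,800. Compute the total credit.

Renter's Relief Credit: income exceeds $191,700 by $25,100, which is 9 full-or-partial $3,000 increments; reduction = 9 × $60 = $540, leaving $4,193.
Childcare Subsidy: $216,800 is at or below the $256,800 threshold, so the full $16,987 applies.
Tuition Credit: $216,800 is at or below the $230,100 threshold, so the full $7,600 applies.
Total: $4,193 + $16,987 + $7,600 = $28,780.

$28,780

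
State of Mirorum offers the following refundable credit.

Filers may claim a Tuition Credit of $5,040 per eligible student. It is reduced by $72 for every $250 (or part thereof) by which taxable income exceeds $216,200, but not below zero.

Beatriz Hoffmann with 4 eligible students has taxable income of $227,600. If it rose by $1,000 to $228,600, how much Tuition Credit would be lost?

At $227,600 — base = 4 × $5,040 = $20,160. income exceeds $216,200 by $11,400, which is 46 full-or-partial $250 increments; reduction = 46 × $72 = $3,312, leaving $16,848.
At $228,600 — base = 4 × $5,040 = $20,160. income exceeds $216,200 by $12,400, which is 50 full-or-partial $250 increments; reduction = 50 × $72 = $3,600, leaving $16,560.
Lost: $16,848 − $16,560 = $288.

$288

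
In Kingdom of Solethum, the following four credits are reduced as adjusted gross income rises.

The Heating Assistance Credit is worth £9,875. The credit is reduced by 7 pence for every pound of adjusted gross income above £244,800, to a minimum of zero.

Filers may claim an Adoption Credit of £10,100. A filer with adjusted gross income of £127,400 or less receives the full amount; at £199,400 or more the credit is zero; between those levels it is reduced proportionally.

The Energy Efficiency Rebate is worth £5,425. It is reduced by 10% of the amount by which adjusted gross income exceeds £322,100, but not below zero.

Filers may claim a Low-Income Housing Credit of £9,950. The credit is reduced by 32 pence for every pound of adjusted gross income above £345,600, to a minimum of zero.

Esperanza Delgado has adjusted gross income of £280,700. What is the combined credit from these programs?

Heating Assistance Credit: 7% of the £35,900 excess over £244,800 is £2,513; credit = £9,875 − £2,513 = £7,362.
Adoption Credit: £280,700 is at or above £199,400, so the credit is £0.
Energy Efficiency Rebate: £280,700 is at or below the £322,100 threshold, so the full £5,425 applies.
Low-Income Housing Credit: £280,700 is at or below the £345,600 threshold, so the full £9,950 applies.
Total: £7,362 + £0 + £5,425 + £9,950 = £22,737.

£22,737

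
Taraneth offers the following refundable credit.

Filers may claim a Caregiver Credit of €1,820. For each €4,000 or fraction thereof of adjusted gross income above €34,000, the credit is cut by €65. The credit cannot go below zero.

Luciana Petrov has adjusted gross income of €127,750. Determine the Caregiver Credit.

Caregiver Credit: income exceeds €34,000 by €93,750, which is 24 full-or-partial €4,000 increments; reduction = 24 × €65 = €1,560, leaving €260.

€260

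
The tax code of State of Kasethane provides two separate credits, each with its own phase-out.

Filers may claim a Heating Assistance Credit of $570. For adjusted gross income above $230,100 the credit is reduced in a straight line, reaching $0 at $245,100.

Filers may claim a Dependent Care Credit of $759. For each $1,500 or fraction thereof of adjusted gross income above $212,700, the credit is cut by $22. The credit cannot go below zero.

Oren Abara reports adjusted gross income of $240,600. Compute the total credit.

$512

Heating Assistance Credit: $240,600 is $10,500 into a $15,000 phase-out range, leaving 4,500/15,000 of the credit: $570 × 4,500/15,000 = $171.
Dependent Care Credit: income exceeds $212,700 by $27,900, which is 19 full-or-partial $1,500 increments; reduction = 19 × $22 = $418, leaving $341.
Total: $171 + $341 = $512.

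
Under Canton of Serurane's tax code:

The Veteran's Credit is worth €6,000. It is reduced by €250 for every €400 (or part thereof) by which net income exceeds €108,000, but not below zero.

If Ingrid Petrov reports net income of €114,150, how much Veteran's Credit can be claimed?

€2,000

Veteran's Credit: income exceeds €108,000 by €6,150, which is 16 full-or-partial €400 increments; reduction = 16 × €250 = €4,000, leaving €2,000.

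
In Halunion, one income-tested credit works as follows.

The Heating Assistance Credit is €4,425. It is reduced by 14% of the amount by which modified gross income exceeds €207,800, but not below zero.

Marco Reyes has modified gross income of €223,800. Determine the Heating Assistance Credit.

€2,185

Heating Assistance Credit: 14% of the €16,000 excess over €207,800 is €2,240; credit = €4,425 − €2,240 = €2,185.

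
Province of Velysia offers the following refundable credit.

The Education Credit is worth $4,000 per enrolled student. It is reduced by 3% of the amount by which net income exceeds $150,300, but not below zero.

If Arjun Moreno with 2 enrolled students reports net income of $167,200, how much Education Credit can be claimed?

$7,493

Education Credit: base = 2 × $4,000 = $8,000. 3% of the $16,900 excess over $150,300 is $507; credit = $8,000 − $507 = $7,493.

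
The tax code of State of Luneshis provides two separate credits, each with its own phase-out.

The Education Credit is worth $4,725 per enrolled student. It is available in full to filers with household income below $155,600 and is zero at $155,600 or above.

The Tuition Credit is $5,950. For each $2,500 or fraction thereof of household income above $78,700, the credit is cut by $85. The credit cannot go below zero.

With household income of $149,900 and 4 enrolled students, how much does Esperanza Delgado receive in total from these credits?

Education Credit: base = 4 × $4,725 = $18,900. $149,900 is below the $155,600 cutoff, so the full $18,900 applies.
Tuition Credit: income exceeds $78,700 by $71,200, which is 29 full-or-partial $2,500 increments; reduction = 29 × $85 = $2,465, leaving $3,485.
Total: $18,900 + $3,485 = $22,385.

$22,385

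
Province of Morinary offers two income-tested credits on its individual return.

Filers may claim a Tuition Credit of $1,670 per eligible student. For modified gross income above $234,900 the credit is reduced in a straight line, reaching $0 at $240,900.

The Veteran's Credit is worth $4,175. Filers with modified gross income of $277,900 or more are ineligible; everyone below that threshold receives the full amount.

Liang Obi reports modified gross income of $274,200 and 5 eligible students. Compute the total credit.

Tuition Credit: base = 5 × $1,670 = $8,350. $274,200 is at or above $240,900, so the credit is $0.
Veteran's Credit: $274,200 is below the $277,900 cutoff, so the full $4,175 applies.
Total: $0 + $4,175 = $4,175.

$4,175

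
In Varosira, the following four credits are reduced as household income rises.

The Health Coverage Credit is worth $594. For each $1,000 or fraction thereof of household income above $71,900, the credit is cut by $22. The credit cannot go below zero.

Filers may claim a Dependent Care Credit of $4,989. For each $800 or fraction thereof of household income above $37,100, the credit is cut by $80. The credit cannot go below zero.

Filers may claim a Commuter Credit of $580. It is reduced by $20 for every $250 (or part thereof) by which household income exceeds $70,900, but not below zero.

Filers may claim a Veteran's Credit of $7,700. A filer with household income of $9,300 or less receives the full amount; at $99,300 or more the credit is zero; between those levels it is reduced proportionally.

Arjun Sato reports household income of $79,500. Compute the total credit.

$2,861

Health Coverage Credit: income exceeds $71,900 by $7,600, which is 8 full-or-partial $1,000 increments; reduction = 8 × $22 = $176, leaving $418.
Dependent Care Credit: income exceeds $37,100 by $42,400, which is 53 full-or-partial $800 increments; reduction = 53 × $80 = $4,240, leaving $749.
Commuter Credit: income exceeds $70,900 by $8,600 → 35 increments × $20 = $700 ≥ base, so the credit is $0.
Veteran's Credit: $79,500 is $70,200 into a $90,000 phase-out range, leaving 19,800/90,000 of the credit: $7,700 × 19,800/90,000 = $1,694.
Total: $418 + $749 + $0 + $1,694 = $2,861.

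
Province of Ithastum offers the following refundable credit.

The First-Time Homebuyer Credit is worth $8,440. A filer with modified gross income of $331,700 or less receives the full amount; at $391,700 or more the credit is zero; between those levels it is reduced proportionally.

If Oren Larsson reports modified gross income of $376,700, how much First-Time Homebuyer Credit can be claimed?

First-Time Homebuyer Credit: $376,700 is $45,000 into a $60,000 phase-out range, leaving 15,000/60,000 of the credit: $8,440 × 15,000/60,000 = $2,110.

$2,110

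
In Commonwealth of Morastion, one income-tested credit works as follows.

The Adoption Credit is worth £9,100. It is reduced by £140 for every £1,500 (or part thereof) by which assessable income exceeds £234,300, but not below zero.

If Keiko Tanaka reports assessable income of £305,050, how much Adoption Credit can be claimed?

£2,380

Adoption Credit: income exceeds £234,300 by £70,750, which is 48 full-or-partial £1,500 increments; reduction = 48 × £140 = £6,720, leaving £2,380.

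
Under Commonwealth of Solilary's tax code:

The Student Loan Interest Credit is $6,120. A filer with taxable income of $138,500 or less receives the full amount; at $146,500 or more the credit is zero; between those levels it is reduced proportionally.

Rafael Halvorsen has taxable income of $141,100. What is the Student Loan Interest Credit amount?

Student Loan Interest Credit: $141,100 is $2,600 into a $8,000 phase-out range, leaving 5,400/8,000 of the credit: $6,120 × 5,400/8,000 = $4,131.

$4,131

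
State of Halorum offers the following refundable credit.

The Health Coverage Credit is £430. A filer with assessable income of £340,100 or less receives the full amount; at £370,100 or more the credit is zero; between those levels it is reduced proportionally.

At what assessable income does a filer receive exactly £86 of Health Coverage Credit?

£86 is 86/430 of the full £430, so 344/430 of the £30,000 range has been used: income = £340,100 + £30,000 × 344/430 = £364,100.

£364,100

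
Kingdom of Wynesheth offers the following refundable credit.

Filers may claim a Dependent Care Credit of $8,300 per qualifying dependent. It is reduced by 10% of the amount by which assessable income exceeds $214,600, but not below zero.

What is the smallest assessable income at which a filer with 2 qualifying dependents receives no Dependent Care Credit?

Full credit = 2 × $8,300 = $16,600.
The credit falls by 10% of each dollar above $214,600, so it reaches zero when the excess is $16,600 / 10% = $166,000: income = $214,600 + $166,000 = $380,600.

$380,600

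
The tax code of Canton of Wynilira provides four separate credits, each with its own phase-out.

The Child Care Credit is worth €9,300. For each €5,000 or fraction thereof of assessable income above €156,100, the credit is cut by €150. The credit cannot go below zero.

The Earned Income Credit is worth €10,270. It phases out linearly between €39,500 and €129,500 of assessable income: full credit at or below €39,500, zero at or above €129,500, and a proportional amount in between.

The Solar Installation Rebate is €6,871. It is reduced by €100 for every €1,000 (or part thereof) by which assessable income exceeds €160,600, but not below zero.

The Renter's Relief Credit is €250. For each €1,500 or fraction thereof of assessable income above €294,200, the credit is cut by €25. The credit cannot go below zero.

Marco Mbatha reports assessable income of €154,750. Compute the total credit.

Child Care Credit: €154,750 is at or below the €156,100 threshold, so the full €9,300 applies.
Earned Income Credit: €154,750 is at or above €129,500, so the credit is €0.
Solar Installation Rebate: €154,750 is at or below the €160,600 threshold, so the full €6,871 applies.
Renter's Relief Credit: €154,750 is at or below the €294,200 threshold, so the full €250 applies.
Total: €9,300 + €0 + €6,871 + €250 = €16,421.

€16,421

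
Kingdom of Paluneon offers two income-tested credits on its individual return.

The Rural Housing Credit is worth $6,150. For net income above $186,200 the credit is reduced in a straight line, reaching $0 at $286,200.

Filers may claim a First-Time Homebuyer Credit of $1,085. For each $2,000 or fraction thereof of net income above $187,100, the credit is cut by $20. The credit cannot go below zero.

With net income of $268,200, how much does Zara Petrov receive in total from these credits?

Rural Housing Credit: $268,200 is $82,000 into a $100,000 phase-out range, leaving 18,000/100,000 of the credit: $6,150 × 18,000/100,000 = $1,107.
First-Time Homebuyer Credit: income exceeds $187,100 by $81,100, which is 41 full-or-partial $2,000 increments; reduction = 41 × $20 = $820, leaving $265.
Total: $1,107 + $265 = $1,372.

$1,372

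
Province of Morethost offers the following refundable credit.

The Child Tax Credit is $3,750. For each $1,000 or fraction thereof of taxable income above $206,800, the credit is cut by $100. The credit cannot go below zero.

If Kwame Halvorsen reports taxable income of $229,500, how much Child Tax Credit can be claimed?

Child Tax Credit: income exceeds $206,800 by $22,700, which is 23 full-or-partial $1,000 increments; reduction = 23 × $100 = $2,300, leaving $1,450.

$1,450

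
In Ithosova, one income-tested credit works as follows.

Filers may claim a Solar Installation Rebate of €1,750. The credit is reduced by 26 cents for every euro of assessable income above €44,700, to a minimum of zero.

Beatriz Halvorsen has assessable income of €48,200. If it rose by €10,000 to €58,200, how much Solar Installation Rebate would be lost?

At €48,200 — 26% of the €3,500 excess over €44,700 is €910; credit = €1,750 − €910 = €840.
At €58,200 — 26% of the €13,500 excess over €44,700 is €3,510 ≥ base, so the credit is €0.
Lost: €840 − €0 = €840.

€840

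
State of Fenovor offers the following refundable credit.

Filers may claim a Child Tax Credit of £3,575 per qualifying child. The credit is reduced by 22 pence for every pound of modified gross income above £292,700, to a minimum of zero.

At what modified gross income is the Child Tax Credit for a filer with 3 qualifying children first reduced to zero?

£341,450

Full credit = 3 × £3,575 = £10,725.
The credit falls by 22% of each pound above £292,700, so it reaches zero when the excess is £10,725 / 22% = £48,750: income = £292,700 + £48,750 = £341,450.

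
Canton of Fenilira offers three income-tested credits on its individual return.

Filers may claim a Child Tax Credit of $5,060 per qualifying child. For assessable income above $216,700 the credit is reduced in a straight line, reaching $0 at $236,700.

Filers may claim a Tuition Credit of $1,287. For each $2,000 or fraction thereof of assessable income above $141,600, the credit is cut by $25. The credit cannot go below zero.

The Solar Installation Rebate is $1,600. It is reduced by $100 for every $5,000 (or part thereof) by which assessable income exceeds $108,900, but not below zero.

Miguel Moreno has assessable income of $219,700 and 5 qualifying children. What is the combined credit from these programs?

$21,792

Child Tax Credit: base = 5 × $5,060 = $25,300. $219,700 is $3,000 into a $20,000 phase-out range, leaving 17,000/20,000 of the credit: $25,300 × 17,000/20,000 = $21,505.
Tuition Credit: income exceeds $141,600 by $78,100, which is 40 full-or-partial $2,000 increments; reduction = 40 × $25 = $1,000, leaving $287.
Solar Installation Rebate: income exceeds $108,900 by $110,800 → 23 increments × $100 = $2,300 ≥ base, so the credit is $0.
Total: $21,505 + $287 + $0 = $21,792.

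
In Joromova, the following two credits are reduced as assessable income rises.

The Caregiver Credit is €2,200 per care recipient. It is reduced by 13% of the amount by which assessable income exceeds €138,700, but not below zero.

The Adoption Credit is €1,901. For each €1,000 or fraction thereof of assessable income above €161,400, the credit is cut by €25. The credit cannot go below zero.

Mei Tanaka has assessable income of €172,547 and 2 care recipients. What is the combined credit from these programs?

€1,601

Caregiver Credit: base = 2 × €2,200 = €4,400. 13% of the €33,847 excess over €138,700 is €4,400.11 ≥ base, so the credit is €0.
Adoption Credit: income exceeds €161,400 by €11,147, which is 12 full-or-partial €1,000 increments; reduction = 12 × €25 = €300, leaving €1,601.
Total: €0 + €1,601 = €1,601.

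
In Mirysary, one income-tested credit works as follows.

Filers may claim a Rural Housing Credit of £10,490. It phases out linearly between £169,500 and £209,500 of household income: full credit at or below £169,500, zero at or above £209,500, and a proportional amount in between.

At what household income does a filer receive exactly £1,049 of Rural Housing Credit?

£205,500

£1,049 is 1,049/10,490 of the full £10,490, so 9,441/10,490 of the £40,000 range has been used: income = £169,500 + £40,000 × 9,441/10,490 = £205,500.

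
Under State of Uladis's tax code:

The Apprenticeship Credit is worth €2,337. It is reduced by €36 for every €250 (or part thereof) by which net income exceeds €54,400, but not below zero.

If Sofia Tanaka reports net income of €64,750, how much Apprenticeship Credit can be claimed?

€825

Apprenticeship Credit: income exceeds €54,400 by €10,350, which is 42 full-or-partial €250 increments; reduction = 42 × €36 = €1,512, leaving €825.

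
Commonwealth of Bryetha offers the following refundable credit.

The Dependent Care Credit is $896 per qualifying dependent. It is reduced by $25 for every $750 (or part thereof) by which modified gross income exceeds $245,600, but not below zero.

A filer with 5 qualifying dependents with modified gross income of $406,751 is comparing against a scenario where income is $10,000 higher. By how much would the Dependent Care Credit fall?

At $406,751 — base = 5 × $896 = $4,480. income exceeds $245,600 by $161,151 → 215 increments × $25 = $5,375 ≥ base, so the credit is $0.
At $416,751 — base = 5 × $896 = $4,480. income exceeds $245,600 by $171,151 → 229 increments × $25 = $5,725 ≥ base, so the credit is $0.
Lost: $0 − $0 = $0.

$0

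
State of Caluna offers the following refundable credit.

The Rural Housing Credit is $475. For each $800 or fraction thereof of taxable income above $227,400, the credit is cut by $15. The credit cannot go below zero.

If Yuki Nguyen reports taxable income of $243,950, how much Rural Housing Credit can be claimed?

Rural Housing Credit: income exceeds $227,400 by $16,550, which is 21 full-or-partial $800 increments; reduction = 21 × $15 = $315, leaving $160.

$160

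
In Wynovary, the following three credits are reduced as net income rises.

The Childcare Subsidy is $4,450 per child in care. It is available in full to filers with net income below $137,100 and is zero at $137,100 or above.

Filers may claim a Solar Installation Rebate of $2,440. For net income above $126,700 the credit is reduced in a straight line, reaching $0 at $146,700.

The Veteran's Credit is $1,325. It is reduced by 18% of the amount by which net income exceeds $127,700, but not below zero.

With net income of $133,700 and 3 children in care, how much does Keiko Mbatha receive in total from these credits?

$15,181

Childcare Subsidy: base = 3 × $4,450 = $13,350. $133,700 is below the $137,100 cutoff, so the full $13,350 applies.
Solar Installation Rebate: $133,700 is $7,000 into a $20,000 phase-out range, leaving 13,000/20,000 of the credit: $2,440 × 13,000/20,000 = $1,586.
Veteran's Credit: 18% of the $6,000 excess over $127,700 is $1,080; credit = $1,325 − $1,080 = $245.
Total: $13,350 + $1,586 + $245 = $15,181.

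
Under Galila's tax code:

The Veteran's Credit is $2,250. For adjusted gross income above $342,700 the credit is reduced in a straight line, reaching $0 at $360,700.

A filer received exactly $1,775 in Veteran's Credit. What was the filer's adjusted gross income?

$1,775 is 1,775/2,250 of the full $2,250, so 475/2,250 of the $18,000 range has been used: income = $342,700 + $18,000 × 475/2,250 = $346,500.

$346,500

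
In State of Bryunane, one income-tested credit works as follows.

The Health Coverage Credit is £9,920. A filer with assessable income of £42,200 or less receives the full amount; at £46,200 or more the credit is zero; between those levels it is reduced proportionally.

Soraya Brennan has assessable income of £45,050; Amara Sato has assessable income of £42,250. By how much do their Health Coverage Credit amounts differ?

£6,944

Soraya (£45,050): Health Coverage Credit: £45,050 is £2,850 into a £4,000 phase-out range, leaving 1,150/4,000 of the credit: £9,920 × 1,150/4,000 = £2,852.
Amara (£42,250): Health Coverage Credit: £42,250 is £50 into a £4,000 phase-out range, leaving 3,950/4,000 of the credit: £9,920 × 3,950/4,000 = £9,796.
Difference: |£2,852 − £9,796| = £6,944.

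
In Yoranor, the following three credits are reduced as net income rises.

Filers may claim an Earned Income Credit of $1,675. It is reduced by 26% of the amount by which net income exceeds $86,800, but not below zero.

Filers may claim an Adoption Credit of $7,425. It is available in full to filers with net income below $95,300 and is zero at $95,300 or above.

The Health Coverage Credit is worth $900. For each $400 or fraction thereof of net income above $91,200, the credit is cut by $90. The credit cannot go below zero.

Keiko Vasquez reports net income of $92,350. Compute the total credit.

$8,287

Earned Income Credit: 26% of the $5,550 excess over $86,800 is $1,443; credit = $1,675 − $1,443 = $232.
Adoption Credit: $92,350 is below the $95,300 cutoff, so the full $7,425 applies.
Health Coverage Credit: income exceeds $91,200 by $1,150, which is 3 full-or-partial $400 increments; reduction = 3 × $90 = $270, leaving $630.
Total: $232 + $7,425 + $630 = $8,287.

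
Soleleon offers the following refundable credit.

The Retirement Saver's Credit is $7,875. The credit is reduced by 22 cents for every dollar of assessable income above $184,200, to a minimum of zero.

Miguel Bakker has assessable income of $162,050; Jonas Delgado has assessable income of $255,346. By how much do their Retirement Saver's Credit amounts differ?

Miguel ($162,050): Retirement Saver's Credit: $162,050 is at or below the $184,200 threshold, so the full $7,875 applies.
Jonas ($255,346): Retirement Saver's Credit: 22% of the $71,146 excess over $184,200 is $15,652.12 ≥ base, so the credit is $0.
Difference: |$7,875 − $0| = $7,875.

$7,875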